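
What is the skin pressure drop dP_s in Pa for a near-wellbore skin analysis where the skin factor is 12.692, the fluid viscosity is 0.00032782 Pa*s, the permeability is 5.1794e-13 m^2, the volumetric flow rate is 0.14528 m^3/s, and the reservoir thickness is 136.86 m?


dP_s = S * q * mu / (2*pi*k*hr) / 1000
dP_s = 12.692 * 0.14528 * 0.00032782 / (2*pi*5.1794e-13*136.86) / 1000
dP_s = 1357.174 kPa
Convert: 1357.174 kPa * 1000.0 = 1.3572e+06 Pa
dP_s = 1.3572e+06 Pa


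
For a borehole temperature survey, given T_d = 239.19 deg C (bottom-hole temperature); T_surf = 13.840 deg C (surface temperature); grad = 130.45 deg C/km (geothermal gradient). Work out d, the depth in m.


d = (T_d - T_surf) / grad * 1000
d = (239.19 - 13.840) / 130.45 * 1000
d = 1727.5 m


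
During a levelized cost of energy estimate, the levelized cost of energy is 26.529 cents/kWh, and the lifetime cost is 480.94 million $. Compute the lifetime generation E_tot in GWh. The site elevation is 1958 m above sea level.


E_tot = C_tot / LCOE * 100
E_tot = 480.94 / 26.529 * 100
E_tot = 1812.9 GWh


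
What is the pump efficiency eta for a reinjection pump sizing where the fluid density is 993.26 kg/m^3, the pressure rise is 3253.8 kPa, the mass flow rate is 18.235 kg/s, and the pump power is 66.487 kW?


eta = mdot * dP / (rho * P_pump)
eta = 18.235 * 3253.8 / (993.26 * 66.487)
eta = 0.89846


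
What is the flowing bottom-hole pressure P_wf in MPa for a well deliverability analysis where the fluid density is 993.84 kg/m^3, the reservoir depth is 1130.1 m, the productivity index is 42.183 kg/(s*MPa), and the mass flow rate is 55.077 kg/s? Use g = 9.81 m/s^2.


Step 1: P_i = rho*g*h/1e6 = 993.84*9.81*1130.1/1e6 = 11.01799 MPa
Step 2: P_wf = P_i - mdot/PI = 11.01799 - 55.077/42.183 = 9.7123 MPa
P_wf = 9.7123 MPa


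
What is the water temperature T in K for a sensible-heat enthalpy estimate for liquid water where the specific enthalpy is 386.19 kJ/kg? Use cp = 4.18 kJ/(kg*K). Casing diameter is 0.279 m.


T = h / cp
T = 386.19 / 4.18
T = 92.38995 deg C
Convert to K: 92.38995 + 273.15 = 365.54 K
T = 365.54 K


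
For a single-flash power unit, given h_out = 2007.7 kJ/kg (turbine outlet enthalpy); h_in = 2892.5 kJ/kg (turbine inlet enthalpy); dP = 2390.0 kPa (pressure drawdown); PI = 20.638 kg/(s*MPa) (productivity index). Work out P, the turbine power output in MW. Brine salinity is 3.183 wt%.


Step 1: mdot = PI * dP / 1000 = 20.638 * 2390.0 / 1000 = 49.32482 kg/s
Step 2: P = mdot*(h_in - h_out)/1000 = 49.32482*(2892.5 - 2007.7)/1000 = 43.643 MW
P = 43.643 MW


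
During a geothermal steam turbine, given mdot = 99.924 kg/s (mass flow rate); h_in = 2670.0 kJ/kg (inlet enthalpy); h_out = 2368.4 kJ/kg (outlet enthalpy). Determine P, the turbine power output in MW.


P = mdot * (h_in - h_out) / 1000
P = 99.924 * (2670.0 - 2368.4) / 1000
P = 30.137 MW


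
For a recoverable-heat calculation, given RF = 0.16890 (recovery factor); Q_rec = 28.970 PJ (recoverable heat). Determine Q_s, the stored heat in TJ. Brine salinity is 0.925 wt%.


Q_s = Q_rec / RF
Q_s = 28.970 / 0.16890
Q_s = 171.5216 PJ
Convert: 171.5216 PJ * 1000.0 = 1.7152e+05 TJ
Q_s = 1.7152e+05 TJ


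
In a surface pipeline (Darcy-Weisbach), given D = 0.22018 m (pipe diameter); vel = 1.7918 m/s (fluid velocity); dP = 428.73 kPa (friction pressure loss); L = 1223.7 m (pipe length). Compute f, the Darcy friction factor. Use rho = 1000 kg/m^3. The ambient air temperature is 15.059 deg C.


f = dP*1000 / ((L/D)*(rho*vel^2/2))
f = 428.73*1000 / ((1223.7/0.22018)*(1000*1.7918^2/2))
f = 0.048055


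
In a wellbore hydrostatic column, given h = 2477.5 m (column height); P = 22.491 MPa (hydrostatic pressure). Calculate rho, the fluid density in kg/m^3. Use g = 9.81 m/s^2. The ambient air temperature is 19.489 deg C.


rho = P * 1e6 / (g * h)
rho = 22.491 * 1e6 / (9.81 * 2477.5)
rho = 925.39 kg/m^3


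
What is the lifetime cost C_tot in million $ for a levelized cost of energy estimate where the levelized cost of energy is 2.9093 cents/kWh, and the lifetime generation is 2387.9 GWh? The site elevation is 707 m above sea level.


C_tot = LCOE / 100 * E_tot
C_tot = 2.9093 / 100 * 2387.9
C_tot = 69.471 million $


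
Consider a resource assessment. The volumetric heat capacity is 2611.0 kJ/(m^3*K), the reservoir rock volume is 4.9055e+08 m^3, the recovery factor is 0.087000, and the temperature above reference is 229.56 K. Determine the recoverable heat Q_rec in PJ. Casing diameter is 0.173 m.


Step 1: Q_s = Vr*rhoc*dT/1e12 = 4.9055e+08*2611.0*229.56/1e12 = 294.0264 PJ
Step 2: Q_rec = Q_s * RF = 294.0264 * 0.087 = 25.580 PJ
Q_rec = 25.580 PJ


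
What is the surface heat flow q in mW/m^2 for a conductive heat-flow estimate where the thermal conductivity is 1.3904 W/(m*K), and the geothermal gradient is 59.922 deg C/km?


q = k * grad / 1000
q = 1.3904 * 59.922 / 1000
q = 0.08331555 W/m^2
Convert: 0.08331555 W/m^2 * 1000.0 = 83.316 mW/m^2
q = 83.316 mW/m^2


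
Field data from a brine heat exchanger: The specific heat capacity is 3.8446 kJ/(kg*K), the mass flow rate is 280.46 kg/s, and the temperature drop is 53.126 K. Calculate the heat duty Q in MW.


Q = mdot * cp * dT / 1000
Q = 280.46 * 3.8446 * 53.126 / 1000
Q = 57.283 MW


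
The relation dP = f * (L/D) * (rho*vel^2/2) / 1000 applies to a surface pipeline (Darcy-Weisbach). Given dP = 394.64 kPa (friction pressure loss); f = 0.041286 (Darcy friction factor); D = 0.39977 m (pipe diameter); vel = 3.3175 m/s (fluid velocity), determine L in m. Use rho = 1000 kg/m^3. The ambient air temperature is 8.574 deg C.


L = dP*1000*D / (f*rho*vel^2/2)
L = 394.64*1000*0.39977 / (0.041286*1000*3.3175^2/2)
L = 694.41 m


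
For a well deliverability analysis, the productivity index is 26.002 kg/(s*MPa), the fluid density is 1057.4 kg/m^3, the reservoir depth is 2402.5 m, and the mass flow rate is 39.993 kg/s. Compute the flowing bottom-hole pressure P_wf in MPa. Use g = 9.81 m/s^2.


Step 1: P_i = rho*g*h/1e6 = 1057.4*9.81*2402.5/1e6 = 24.92136 MPa
Step 2: P_wf = P_i - mdot/PI = 24.92136 - 39.993/26.002 = 23.383 MPa
P_wf = 23.383 MPa


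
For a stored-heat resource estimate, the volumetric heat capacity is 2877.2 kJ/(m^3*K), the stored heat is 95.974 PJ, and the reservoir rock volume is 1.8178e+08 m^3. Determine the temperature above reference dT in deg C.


dT = Q_s * 1e12 / (Vr * rhoc)
dT = 95.974 * 1e12 / (1.8178e+08 * 2877.2)
dT = 183.5006 K
Convert (temperature difference, 1 K = 1 deg C): 183.5006 K = 183.5006 deg C
dT = 183.50 deg C


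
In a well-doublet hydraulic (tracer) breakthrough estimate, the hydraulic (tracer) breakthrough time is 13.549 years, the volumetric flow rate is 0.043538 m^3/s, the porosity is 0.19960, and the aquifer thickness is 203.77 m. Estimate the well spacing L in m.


L = sqrt(t_bt*365.25*86400*3*Qv / (pi*hr*phi))
L = sqrt(13.549*365.25*86400*3*0.043538 / (pi*203.77*0.19960))
L = 661.11 m


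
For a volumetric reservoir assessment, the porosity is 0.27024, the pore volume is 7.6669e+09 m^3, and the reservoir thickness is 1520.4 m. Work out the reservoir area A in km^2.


A = Vp / (1e6 * hr * phi)
A = 7.6669e+09 / (1e6 * 1520.4 * 0.27024)
A = 18.660 km^2


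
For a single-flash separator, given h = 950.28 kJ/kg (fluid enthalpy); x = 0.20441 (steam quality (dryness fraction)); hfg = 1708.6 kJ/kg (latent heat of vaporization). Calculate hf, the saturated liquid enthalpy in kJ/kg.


hf = h - x * hfg
hf = 950.28 - 0.20441 * 1708.6
hf = 601.03 kJ/kg


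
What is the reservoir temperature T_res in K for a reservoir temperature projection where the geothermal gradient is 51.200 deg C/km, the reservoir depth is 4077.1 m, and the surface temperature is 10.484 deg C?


T_res = T_surf + grad * d / 1000
T_res = 10.484 + 51.200 * 4077.1 / 1000
T_res = 219.2315 deg C
Convert to K: 219.2315 + 273.15 = 492.38 K
T_res = 492.38 K


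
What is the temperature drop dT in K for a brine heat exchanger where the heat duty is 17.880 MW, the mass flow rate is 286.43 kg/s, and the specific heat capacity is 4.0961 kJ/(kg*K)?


dT = Q * 1000 / (mdot * cp)
dT = 17.880 * 1000 / (286.43 * 4.0961)
dT = 15.240 K


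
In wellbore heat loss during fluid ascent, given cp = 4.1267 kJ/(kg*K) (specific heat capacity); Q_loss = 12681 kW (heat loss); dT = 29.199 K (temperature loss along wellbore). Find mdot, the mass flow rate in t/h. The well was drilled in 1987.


mdot = Q_loss / (cp * dT)
mdot = 12681 / (4.1267 * 29.199)
mdot = 105.2404 kg/s
Convert: 105.2404 kg/s * 3.6 = 378.87 t/h
mdot = 378.87 t/h


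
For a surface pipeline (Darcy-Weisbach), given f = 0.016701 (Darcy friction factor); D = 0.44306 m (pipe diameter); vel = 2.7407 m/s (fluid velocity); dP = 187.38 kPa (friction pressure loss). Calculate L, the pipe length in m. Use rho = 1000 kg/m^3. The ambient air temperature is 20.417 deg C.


L = dP*1000*D / (f*rho*vel^2/2)
L = 187.38*1000*0.44306 / (0.016701*1000*2.7407^2/2)
L = 1323.6 m


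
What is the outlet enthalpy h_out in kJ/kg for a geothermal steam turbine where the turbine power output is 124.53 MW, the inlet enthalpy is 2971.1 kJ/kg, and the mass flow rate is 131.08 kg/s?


h_out = h_in - P * 1000 / mdot
h_out = 2971.1 - 124.53 * 1000 / 131.08
h_out = 2021.1 kJ/kg


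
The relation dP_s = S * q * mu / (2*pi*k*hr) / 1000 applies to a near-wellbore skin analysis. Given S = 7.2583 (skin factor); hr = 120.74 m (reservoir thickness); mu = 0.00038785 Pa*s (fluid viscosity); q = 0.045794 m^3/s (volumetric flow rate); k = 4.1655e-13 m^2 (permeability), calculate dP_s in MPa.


dP_s = S * q * mu / (2*pi*k*hr) / 1000
dP_s = 7.2583 * 0.045794 * 0.00038785 / (2*pi*4.1655e-13*120.74) / 1000
dP_s = 407.9520 kPa
Convert: 407.9520 kPa * 0.001 = 0.40795 MPa
dP_s = 0.40795 MPa


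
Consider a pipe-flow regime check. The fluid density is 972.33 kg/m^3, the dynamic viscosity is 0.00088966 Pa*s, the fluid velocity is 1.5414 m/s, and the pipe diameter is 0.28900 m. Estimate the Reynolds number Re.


Re = rho * vel * D / mu
Re = 972.33 * 1.5414 * 0.28900 / 0.00088966
Re = 4.8686e+05


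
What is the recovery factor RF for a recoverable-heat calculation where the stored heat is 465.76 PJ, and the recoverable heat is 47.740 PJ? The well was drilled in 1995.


RF = Q_rec / Q_s
RF = 47.740 / 465.76
RF = 0.10250


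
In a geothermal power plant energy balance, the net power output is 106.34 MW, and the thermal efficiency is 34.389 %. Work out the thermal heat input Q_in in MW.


Q_in = W_net / (eta / 100)
Q_in = 106.34 / (34.389 / 100)
Q_in = 309.23 MW


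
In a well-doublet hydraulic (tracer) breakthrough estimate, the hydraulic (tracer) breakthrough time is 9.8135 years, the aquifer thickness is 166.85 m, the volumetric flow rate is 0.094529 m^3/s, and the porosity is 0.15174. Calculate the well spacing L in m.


L = sqrt(t_bt*365.25*86400*3*Qv / (pi*hr*phi))
L = sqrt(9.8135*365.25*86400*3*0.094529 / (pi*166.85*0.15174))
L = 1050.8 m


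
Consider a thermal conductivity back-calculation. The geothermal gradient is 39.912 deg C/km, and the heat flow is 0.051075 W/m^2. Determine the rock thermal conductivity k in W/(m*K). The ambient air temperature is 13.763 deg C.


k = q / (grad / 1000)
k = 0.051075 / (39.912 / 1000)
k = 1.2797 W/(m*K)


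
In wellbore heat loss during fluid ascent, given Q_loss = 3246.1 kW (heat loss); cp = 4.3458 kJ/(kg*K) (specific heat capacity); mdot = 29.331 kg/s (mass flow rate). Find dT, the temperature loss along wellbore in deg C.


dT = Q_loss / (mdot * cp)
dT = 3246.1 / (29.331 * 4.3458)
dT = 25.46627 K
Convert (temperature difference, 1 K = 1 deg C): 25.46627 K = 25.46627 deg C
dT = 25.466 deg C


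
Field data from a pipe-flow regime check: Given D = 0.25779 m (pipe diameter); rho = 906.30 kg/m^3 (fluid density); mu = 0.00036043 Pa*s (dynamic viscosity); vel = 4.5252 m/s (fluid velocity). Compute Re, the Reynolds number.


Re = rho * vel * D / mu
Re = 906.30 * 4.5252 * 0.25779 / 0.00036043
Re = 2.9333e+06


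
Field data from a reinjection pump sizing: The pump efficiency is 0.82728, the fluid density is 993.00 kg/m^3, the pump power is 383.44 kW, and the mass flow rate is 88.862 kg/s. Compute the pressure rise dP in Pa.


dP = P_pump * rho * eta / mdot
dP = 383.44 * 993.00 * 0.82728 / 88.862
dP = 3544.730 kPa
Convert: 3544.730 kPa * 1000.0 = 3.5447e+06 Pa
dP = 3.5447e+06 Pa


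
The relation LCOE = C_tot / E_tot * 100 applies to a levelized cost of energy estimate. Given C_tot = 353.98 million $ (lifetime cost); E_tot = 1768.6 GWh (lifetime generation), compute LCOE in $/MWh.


LCOE = C_tot / E_tot * 100
LCOE = 353.98 / 1768.6 * 100
LCOE = 20.01470 cents/kWh
Convert: 20.01470 cents/kWh * 10.0 = 200.15 $/MWh
LCOE = 200.15 $/MWh


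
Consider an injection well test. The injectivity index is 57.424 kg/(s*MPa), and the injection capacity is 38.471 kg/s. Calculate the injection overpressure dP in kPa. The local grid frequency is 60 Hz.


dP = mdot * 1000 / II
dP = 38.471 * 1000 / 57.424
dP = 669.95 kPa


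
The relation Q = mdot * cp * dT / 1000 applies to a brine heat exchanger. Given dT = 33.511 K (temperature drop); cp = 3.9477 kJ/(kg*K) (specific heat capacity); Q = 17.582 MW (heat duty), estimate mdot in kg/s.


mdot = Q * 1000 / (cp * dT)
mdot = 17.582 * 1000 / (3.9477 * 33.511)
mdot = 132.90 kg/s


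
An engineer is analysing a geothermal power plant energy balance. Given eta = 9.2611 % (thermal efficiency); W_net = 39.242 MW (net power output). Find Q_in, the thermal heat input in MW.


Q_in = W_net / (eta / 100)
Q_in = 39.242 / (9.2611 / 100)
Q_in = 423.73 MW


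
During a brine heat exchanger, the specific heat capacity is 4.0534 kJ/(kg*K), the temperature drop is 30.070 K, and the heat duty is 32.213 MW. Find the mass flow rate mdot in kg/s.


mdot = Q * 1000 / (cp * dT)
mdot = 32.213 * 1000 / (4.0534 * 30.070)
mdot = 264.29 kg/s


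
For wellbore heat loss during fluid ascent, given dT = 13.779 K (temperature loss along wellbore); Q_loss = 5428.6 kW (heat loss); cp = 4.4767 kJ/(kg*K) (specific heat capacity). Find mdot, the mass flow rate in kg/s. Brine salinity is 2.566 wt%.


mdot = Q_loss / (cp * dT)
mdot = 5428.6 / (4.4767 * 13.779)
mdot = 88.006 kg/s


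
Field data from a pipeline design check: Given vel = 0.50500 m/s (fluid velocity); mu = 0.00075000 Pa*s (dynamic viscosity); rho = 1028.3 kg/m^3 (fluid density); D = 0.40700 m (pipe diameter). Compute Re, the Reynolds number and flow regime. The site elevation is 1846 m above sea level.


Step 1: Re = rho*vel*D/mu = 1028.3*0.505*0.407/0.00075 = 2.8180e+05
Step 2: Re = 2.8180e+05 > 4000, so flow is turbulent.
Re = 2.8180e+05 (turbulent)


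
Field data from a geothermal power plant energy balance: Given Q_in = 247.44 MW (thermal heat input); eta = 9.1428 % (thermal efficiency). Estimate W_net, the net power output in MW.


W_net = eta / 100 * Q_in
W_net = 9.1428 / 100 * 247.44
W_net = 22.623 MW


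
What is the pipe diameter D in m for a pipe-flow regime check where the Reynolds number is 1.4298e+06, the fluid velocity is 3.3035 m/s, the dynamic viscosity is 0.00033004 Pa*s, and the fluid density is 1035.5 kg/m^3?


D = Re * mu / (rho * vel)
D = 1.4298e+06 * 0.00033004 / (1035.5 * 3.3035)
D = 0.13795 m


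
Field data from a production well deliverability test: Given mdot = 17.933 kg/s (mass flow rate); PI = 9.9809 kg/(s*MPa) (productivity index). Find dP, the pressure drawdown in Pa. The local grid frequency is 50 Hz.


dP = mdot * 1000 / PI
dP = 17.933 * 1000 / 9.9809
dP = 1796.732 kPa
Convert: 1796.732 kPa * 1000.0 = 1.7967e+06 Pa
dP = 1.7967e+06 Pa


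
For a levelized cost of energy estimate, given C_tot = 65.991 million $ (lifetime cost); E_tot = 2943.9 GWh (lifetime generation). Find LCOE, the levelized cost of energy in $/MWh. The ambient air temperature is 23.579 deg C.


LCOE = C_tot / E_tot * 100
LCOE = 65.991 / 2943.9 * 100
LCOE = 2.241618 cents/kWh
Convert: 2.241618 cents/kWh * 10.0 = 22.416 $/MWh
LCOE = 22.416 $/MWh


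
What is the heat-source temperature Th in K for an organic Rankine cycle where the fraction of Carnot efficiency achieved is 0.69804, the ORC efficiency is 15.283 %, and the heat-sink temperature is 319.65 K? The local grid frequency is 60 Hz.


Th = Tc / (1 - (eta_orc/100)/f)
Th = 319.65 / (1 - (15.283/100)/0.69804)
Th = 409.25 K


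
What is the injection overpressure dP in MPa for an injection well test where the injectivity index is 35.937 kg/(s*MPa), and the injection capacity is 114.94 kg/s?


dP = mdot * 1000 / II
dP = 114.94 * 1000 / 35.937
dP = 3198.375 kPa
Convert: 3198.375 kPa * 0.001 = 3.1984 MPa
dP = 3.1984 MPa


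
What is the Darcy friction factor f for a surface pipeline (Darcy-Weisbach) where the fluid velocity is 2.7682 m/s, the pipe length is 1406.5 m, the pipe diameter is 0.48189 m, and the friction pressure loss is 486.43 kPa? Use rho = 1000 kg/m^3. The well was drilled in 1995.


f = dP*1000 / ((L/D)*(rho*vel^2/2))
f = 486.43*1000 / ((1406.5/0.48189)*(1000*2.7682^2/2))
f = 0.043497


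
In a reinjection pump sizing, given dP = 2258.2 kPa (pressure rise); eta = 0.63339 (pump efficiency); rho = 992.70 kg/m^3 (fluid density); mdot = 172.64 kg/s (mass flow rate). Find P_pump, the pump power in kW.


P_pump = mdot * dP / (rho * eta)
P_pump = 172.64 * 2258.2 / (992.70 * 0.63339)
P_pump = 620.03 kW


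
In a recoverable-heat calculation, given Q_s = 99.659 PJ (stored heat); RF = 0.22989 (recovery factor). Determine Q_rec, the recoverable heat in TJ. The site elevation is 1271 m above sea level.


Q_rec = Q_s * RF
Q_rec = 99.659 * 0.22989
Q_rec = 22.91061 PJ
Convert: 22.91061 PJ * 1000.0 = 22911 TJ
Q_rec = 22911 TJ


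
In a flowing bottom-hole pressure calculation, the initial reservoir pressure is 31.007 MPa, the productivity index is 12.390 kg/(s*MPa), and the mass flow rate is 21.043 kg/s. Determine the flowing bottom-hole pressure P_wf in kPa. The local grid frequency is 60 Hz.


P_wf = P_i - mdot / PI
P_wf = 31.007 - 21.043 / 12.390
P_wf = 29.30861 MPa
Convert: 29.30861 MPa * 1000.0 = 29309 kPa
P_wf = 29309 kPa


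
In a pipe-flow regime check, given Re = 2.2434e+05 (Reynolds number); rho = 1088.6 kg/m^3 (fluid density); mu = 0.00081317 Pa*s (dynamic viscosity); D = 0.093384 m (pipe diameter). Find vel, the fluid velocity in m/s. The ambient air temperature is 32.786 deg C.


vel = Re * mu / (rho * D)
vel = 2.2434e+05 * 0.00081317 / (1088.6 * 0.093384)
vel = 1.7945 m/s


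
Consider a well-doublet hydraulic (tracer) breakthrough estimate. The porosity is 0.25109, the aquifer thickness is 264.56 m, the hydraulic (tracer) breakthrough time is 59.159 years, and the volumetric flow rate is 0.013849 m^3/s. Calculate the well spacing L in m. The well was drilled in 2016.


L = sqrt(t_bt*365.25*86400*3*Qv / (pi*hr*phi))
L = sqrt(59.159*365.25*86400*3*0.013849 / (pi*264.56*0.25109))
L = 609.65 m


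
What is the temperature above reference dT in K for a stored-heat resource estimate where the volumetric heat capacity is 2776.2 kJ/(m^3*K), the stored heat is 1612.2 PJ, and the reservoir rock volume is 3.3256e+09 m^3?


dT = Q_s * 1e12 / (Vr * rhoc)
dT = 1612.2 * 1e12 / (3.3256e+09 * 2776.2)
dT = 174.62 K


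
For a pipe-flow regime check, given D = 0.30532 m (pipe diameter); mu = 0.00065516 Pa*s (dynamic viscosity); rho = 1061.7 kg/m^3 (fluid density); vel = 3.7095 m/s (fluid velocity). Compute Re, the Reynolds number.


Re = rho * vel * D / mu
Re = 1061.7 * 3.7095 * 0.30532 / 0.00065516
Re = 1.8354e+06


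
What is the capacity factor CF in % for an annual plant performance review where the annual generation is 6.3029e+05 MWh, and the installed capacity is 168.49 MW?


CF = E_a / (cap * 8760) * 100
CF = 6.3029e+05 / (168.49 * 8760) * 100
CF = 42.703 %


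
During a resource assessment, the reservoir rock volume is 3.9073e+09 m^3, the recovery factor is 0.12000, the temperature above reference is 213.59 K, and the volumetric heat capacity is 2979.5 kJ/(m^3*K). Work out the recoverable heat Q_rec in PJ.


Step 1: Q_s = Vr*rhoc*dT/1e12 = 3.9073e+09*2979.5*213.59/1e12 = 2486.572 PJ
Step 2: Q_rec = Q_s * RF = 2486.572 * 0.12 = 298.39 PJ
Q_rec = 298.39 PJ


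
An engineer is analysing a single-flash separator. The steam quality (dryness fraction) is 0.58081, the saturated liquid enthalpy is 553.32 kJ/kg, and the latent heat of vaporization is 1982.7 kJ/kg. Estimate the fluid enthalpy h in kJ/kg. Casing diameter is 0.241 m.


h = hf + x * hfg
h = 553.32 + 0.58081 * 1982.7
h = 1704.9 kJ/kg


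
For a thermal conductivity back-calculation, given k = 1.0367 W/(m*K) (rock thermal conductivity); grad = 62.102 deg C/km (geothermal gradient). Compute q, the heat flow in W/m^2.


q = k * grad / 1000
q = 1.0367 * 62.102 / 1000
q = 0.064381 W/m^2


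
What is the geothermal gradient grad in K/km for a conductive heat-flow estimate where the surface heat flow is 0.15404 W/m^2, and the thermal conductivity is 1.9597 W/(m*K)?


grad = q * 1000 / k
grad = 0.15404 * 1000 / 1.9597
grad = 78.60387 deg C/km
Convert: 78.60387 deg C/km * 1.0 = 78.604 K/km
grad = 78.604 K/km


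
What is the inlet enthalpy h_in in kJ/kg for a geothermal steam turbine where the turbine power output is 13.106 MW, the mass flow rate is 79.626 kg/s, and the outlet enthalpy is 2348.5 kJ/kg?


h_in = h_out + P * 1000 / mdot
h_in = 2348.5 + 13.106 * 1000 / 79.626
h_in = 2513.1 kJ/kg


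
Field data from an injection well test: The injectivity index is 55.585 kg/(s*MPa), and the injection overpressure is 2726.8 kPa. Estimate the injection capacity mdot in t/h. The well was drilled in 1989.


mdot = II * dP / 1000
mdot = 55.585 * 2726.8 / 1000
mdot = 151.5692 kg/s
Convert: 151.5692 kg/s * 3.6 = 545.65 t/h
mdot = 545.65 t/h


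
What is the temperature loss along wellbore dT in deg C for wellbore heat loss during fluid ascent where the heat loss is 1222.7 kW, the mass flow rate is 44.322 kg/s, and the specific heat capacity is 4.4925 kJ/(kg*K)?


dT = Q_loss / (mdot * cp)
dT = 1222.7 / (44.322 * 4.4925)
dT = 6.140624 K
Convert (temperature difference, 1 K = 1 deg C): 6.140624 K = 6.140624 deg C
dT = 6.1406 deg C


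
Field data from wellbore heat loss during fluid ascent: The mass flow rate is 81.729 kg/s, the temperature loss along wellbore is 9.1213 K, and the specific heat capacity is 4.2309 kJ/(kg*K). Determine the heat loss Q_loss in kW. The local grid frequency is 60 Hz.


Q_loss = mdot * cp * dT
Q_loss = 81.729 * 4.2309 * 9.1213
Q_loss = 3154.0 kW


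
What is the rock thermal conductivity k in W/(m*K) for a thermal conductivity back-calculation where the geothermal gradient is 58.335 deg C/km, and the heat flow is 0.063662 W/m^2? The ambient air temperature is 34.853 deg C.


k = q / (grad / 1000)
k = 0.063662 / (58.335 / 1000)
k = 1.0913 W/(m*K)


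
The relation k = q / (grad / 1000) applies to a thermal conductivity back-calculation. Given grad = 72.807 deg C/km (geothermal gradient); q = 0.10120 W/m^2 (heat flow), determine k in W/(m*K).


k = q / (grad / 1000)
k = 0.10120 / (72.807 / 1000)
k = 1.3900 W/(m*K)


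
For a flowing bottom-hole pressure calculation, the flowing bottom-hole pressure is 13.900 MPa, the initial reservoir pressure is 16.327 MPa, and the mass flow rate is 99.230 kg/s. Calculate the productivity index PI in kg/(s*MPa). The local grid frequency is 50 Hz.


PI = mdot / (P_i - P_wf)
PI = 99.230 / (16.327 - 13.900)
PI = 40.886 kg/(s*MPa)


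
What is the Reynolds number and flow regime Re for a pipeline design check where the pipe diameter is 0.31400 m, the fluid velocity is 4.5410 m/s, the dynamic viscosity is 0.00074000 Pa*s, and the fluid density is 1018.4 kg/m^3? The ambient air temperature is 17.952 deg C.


Step 1: Re = rho*vel*D/mu = 1018.4*4.541*0.314/0.00074 = 1.9623e+06
Step 2: Re = 1.9623e+06 > 4000, so flow is turbulent.
Re = 1.9623e+06 (turbulent)


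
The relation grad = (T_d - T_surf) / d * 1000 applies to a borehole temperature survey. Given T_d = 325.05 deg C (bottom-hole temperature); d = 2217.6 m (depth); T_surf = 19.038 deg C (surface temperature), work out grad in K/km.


grad = (T_d - T_surf) / d * 1000
grad = (325.05 - 19.038) / 2217.6 * 1000
grad = 137.9924 deg C/km
Convert: 137.9924 deg C/km * 1.0 = 137.99 K/km
grad = 137.99 K/km


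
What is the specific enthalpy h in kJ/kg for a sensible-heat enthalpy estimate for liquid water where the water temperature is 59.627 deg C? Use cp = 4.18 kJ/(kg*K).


h = cp * T
h = 4.18 * 59.627
h = 249.24 kJ/kg


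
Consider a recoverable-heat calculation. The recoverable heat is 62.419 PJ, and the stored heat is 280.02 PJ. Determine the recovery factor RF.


RF = Q_rec / Q_s
RF = 62.419 / 280.02
RF = 0.22291


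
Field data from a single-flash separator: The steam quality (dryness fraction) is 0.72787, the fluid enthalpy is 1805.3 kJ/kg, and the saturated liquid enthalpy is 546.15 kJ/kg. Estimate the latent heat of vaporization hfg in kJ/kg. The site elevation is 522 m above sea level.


hfg = (h - hf) / x
hfg = (1805.3 - 546.15) / 0.72787
hfg = 1729.9 kJ/kg


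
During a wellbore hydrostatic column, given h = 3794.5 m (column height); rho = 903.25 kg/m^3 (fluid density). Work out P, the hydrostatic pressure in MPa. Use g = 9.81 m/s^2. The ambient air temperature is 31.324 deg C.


P = rho * g * h / 1e6
P = 903.25 * 9.81 * 3794.5 / 1e6
P = 33.623 MPa


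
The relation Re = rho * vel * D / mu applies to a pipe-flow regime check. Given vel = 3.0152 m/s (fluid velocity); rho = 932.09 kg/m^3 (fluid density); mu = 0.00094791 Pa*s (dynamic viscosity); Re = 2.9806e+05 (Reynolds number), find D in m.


D = Re * mu / (rho * vel)
D = 2.9806e+05 * 0.00094791 / (932.09 * 3.0152)
D = 0.10053 m


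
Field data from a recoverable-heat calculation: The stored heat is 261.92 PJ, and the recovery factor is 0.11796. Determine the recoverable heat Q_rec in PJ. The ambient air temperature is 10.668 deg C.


Q_rec = Q_s * RF
Q_rec = 261.92 * 0.11796
Q_rec = 30.896 PJ


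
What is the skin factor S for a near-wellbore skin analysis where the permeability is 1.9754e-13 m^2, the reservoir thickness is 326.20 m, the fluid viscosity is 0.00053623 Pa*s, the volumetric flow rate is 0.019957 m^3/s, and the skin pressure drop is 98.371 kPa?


S = dP_s * 1000 * 2*pi*k*hr / (q*mu)
S = 98.371 * 1000 * 2*pi*1.9754e-13*326.20 / (0.019957*0.00053623)
S = 3.7217


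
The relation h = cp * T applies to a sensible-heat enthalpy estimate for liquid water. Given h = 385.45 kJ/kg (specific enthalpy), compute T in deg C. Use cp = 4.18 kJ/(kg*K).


T = h / cp
T = 385.45 / 4.18
T = 92.213 deg C


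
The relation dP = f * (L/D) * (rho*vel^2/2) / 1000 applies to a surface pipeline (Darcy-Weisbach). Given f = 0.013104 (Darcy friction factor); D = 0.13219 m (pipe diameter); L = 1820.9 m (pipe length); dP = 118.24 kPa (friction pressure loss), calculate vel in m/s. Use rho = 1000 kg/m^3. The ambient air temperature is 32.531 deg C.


vel = sqrt(dP*1000*2*D / (f*L*rho))
vel = sqrt(118.24*1000*2*0.13219 / (0.013104*1820.9*1000))
vel = 1.1446 m/s


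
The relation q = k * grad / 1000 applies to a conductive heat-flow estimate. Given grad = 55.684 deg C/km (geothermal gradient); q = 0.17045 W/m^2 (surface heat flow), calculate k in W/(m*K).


k = q * 1000 / grad
k = 0.17045 * 1000 / 55.684
k = 3.0610 W/(m*K)


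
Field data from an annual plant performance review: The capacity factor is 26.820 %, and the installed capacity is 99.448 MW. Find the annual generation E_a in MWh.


E_a = CF / 100 * cap * 8760
E_a = 26.820 / 100 * 99.448 * 8760
E_a = 2.3365e+05 MWh


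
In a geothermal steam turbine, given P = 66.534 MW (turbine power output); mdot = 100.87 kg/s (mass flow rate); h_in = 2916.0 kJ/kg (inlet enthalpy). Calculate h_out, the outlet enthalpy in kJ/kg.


h_out = h_in - P * 1000 / mdot
h_out = 2916.0 - 66.534 * 1000 / 100.87
h_out = 2256.4 kJ/kg


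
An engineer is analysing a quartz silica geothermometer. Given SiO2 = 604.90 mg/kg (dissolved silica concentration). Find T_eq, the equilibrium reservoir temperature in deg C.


T_eq = 1309 / (5.19 - log10(SiO2)) - 273.15
T_eq = 1309 / (5.19 - log10(604.90)) - 273.15
T_eq = 270.38 deg C


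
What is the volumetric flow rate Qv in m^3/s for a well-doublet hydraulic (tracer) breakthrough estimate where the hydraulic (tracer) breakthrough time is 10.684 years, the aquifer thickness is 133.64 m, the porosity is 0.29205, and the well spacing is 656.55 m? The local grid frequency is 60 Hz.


Qv = pi*hr*phi*L^2 / (3*t_bt*365.25*86400)
Qv = pi*133.64*0.29205*656.55^2 / (3*10.684*365.25*86400)
Qv = 0.052254 m^3/s


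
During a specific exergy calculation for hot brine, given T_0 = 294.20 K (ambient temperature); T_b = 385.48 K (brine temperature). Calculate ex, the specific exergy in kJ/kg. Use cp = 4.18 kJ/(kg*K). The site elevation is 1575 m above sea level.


ex = cp * ((T_b - T_0) - T_0 * ln(T_b/T_0))
ex = 4.18 * ((385.48 - 294.20) - 294.20 * ln(385.48/294.20))
ex = 49.234 kJ/kg


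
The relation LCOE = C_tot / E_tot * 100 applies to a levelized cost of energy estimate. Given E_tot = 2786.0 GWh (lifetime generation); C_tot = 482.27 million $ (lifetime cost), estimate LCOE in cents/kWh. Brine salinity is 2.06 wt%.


LCOE = C_tot / E_tot * 100
LCOE = 482.27 / 2786.0 * 100
LCOE = 17.310 cents/kWh


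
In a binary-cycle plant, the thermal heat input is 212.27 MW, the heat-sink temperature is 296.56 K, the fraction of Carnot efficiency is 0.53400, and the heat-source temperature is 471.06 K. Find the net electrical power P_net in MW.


Step 1: eta = (1 - Tc/Th)*f = (1 - 296.56/471.06)*0.534 = 0.1978156
Step 2: P_net = eta * Q_in = 0.1978156 * 212.27 = 41.990 MW
P_net = 41.990 MW


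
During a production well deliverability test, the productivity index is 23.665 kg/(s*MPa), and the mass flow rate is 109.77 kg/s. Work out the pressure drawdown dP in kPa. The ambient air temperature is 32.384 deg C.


dP = mdot * 1000 / PI
dP = 109.77 * 1000 / 23.665
dP = 4638.5 kPa


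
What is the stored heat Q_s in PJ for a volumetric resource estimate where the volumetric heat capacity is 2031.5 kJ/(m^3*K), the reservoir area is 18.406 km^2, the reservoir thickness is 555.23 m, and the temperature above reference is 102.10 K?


Step 1: Vr = A*1e6*hr = 18.406*1e6*555.23 = 1.021956e+10 m^3
Step 2: Q_s = Vr*rhoc*dT/1e12 = 1.021956e+10*2031.5*102.1/1e12 = 2119.7 PJ
Q_s = 2119.7 PJ


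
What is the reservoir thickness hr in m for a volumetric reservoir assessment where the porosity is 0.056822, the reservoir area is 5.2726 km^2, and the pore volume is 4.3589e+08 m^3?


hr = Vp / (A * 1e6 * phi)
hr = 4.3589e+08 / (5.2726 * 1e6 * 0.056822)
hr = 1454.9 m


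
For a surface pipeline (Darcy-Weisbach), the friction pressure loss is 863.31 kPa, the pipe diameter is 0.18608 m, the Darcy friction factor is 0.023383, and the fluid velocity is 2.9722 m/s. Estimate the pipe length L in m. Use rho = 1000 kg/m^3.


L = dP*1000*D / (f*rho*vel^2/2)
L = 863.31*1000*0.18608 / (0.023383*1000*2.9722^2/2)
L = 1555.4 m


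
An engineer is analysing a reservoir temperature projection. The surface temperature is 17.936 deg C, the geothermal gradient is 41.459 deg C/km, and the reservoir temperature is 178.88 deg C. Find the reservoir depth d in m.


d = (T_res - T_surf) / grad * 1000
d = (178.88 - 17.936) / 41.459 * 1000
d = 3882.0 m


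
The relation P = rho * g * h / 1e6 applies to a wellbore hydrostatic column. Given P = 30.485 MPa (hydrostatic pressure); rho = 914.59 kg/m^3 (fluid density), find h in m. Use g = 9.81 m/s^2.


h = P * 1e6 / (g * rho)
h = 30.485 * 1e6 / (9.81 * 914.59)
h = 3397.7 m


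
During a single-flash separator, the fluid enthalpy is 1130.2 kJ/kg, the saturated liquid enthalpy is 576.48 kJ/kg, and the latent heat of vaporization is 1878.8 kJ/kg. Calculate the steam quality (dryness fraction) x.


x = (h - hf) / hfg
x = (1130.2 - 576.48) / 1878.8
x = 0.29472


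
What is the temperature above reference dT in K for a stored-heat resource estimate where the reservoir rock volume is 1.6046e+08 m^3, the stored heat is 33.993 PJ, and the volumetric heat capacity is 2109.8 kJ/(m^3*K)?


dT = Q_s * 1e12 / (Vr * rhoc)
dT = 33.993 * 1e12 / (1.6046e+08 * 2109.8)
dT = 100.41 K


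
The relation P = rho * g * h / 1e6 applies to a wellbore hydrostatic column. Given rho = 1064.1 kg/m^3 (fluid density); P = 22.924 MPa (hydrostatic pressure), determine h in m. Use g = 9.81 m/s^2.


h = P * 1e6 / (g * rho)
h = 22.924 * 1e6 / (9.81 * 1064.1)
h = 2196.0 m


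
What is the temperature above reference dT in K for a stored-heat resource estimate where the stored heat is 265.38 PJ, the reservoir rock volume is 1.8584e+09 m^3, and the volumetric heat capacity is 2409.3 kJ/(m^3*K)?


dT = Q_s * 1e12 / (Vr * rhoc)
dT = 265.38 * 1e12 / (1.8584e+09 * 2409.3)
dT = 59.270 K


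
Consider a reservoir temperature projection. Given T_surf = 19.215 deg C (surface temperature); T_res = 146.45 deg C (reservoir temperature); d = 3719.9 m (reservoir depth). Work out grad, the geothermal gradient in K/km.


grad = (T_res - T_surf) / d * 1000
grad = (146.45 - 19.215) / 3719.9 * 1000
grad = 34.20388 deg C/km
Convert: 34.20388 deg C/km * 1.0 = 34.204 K/km
grad = 34.204 K/km


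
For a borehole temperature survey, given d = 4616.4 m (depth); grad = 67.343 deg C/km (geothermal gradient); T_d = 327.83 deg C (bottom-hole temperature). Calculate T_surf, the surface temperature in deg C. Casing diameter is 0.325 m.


T_surf = T_d - grad * d / 1000
T_surf = 327.83 - 67.343 * 4616.4 / 1000
T_surf = 16.948 deg C


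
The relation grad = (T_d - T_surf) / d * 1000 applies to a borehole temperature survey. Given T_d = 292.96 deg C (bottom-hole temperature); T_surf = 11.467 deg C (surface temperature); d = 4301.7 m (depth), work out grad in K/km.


grad = (T_d - T_surf) / d * 1000
grad = (292.96 - 11.467) / 4301.7 * 1000
grad = 65.43762 deg C/km
Convert: 65.43762 deg C/km * 1.0 = 65.438 K/km
grad = 65.438 K/km


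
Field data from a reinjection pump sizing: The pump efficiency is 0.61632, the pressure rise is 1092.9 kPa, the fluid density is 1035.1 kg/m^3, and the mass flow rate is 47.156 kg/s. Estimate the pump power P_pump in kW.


P_pump = mdot * dP / (rho * eta)
P_pump = 47.156 * 1092.9 / (1035.1 * 0.61632)
P_pump = 80.785 kW


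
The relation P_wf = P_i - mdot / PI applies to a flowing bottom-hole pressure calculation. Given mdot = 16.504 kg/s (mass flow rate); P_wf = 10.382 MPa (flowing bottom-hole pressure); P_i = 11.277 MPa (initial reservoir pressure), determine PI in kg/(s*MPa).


PI = mdot / (P_i - P_wf)
PI = 16.504 / (11.277 - 10.382)
PI = 18.440 kg/(s*MPa)


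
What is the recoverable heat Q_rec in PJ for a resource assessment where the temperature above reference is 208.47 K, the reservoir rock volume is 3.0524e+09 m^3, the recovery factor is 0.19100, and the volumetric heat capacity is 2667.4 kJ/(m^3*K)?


Step 1: Q_s = Vr*rhoc*dT/1e12 = 3.0524e+09*2667.4*208.47/1e12 = 1697.357 PJ
Step 2: Q_rec = Q_s * RF = 1697.357 * 0.191 = 324.20 PJ
Q_rec = 324.20 PJ


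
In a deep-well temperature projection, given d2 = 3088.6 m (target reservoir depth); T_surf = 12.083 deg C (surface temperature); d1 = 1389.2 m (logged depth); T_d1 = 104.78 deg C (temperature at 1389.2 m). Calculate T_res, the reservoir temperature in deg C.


Step 1: grad = (T_d1 - T_surf)/d1 * 1000 = (104.78 - 12.083)/1389.2 * 1000 = 66.72689 deg C/km
Step 2: T_res = T_surf + grad*d2/1000 = 12.083 + 66.72689*3088.6/1000 = 218.18 deg C
T_res = 218.18 deg C


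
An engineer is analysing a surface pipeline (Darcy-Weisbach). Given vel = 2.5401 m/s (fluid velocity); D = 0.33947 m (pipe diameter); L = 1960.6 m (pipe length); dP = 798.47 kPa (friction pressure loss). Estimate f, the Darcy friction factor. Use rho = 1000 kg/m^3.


f = dP*1000 / ((L/D)*(rho*vel^2/2))
f = 798.47*1000 / ((1960.6/0.33947)*(1000*2.5401^2/2))
f = 0.042855


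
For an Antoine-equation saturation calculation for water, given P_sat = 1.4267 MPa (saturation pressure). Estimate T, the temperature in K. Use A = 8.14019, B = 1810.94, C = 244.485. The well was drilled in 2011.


T = B / (A - log10(P_sat * 760 / 0.101325)) - C
T = 1810.94 / (8.14019 - log10(1.4267 * 760 / 0.101325)) - 244.485
T = 196.0515 deg C
Convert to K: 196.0515 + 273.15 = 469.20 K
T = 469.20 K


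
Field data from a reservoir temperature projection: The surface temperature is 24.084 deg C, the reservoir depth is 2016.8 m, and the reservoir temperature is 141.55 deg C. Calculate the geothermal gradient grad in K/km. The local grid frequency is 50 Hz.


grad = (T_res - T_surf) / d * 1000
grad = (141.55 - 24.084) / 2016.8 * 1000
grad = 58.24375 deg C/km
Convert: 58.24375 deg C/km * 1.0 = 58.244 K/km
grad = 58.244 K/km


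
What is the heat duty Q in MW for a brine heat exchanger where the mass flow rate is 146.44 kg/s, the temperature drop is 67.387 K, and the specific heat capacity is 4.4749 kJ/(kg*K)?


Q = mdot * cp * dT / 1000
Q = 146.44 * 4.4749 * 67.387 / 1000
Q = 44.159 MW


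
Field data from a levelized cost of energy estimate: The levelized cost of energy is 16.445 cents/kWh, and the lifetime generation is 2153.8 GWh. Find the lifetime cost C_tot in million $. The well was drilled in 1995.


C_tot = LCOE / 100 * E_tot
C_tot = 16.445 / 100 * 2153.8
C_tot = 354.19 million $


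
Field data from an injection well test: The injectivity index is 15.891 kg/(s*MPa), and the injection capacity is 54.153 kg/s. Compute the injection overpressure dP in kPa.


dP = mdot * 1000 / II
dP = 54.153 * 1000 / 15.891
dP = 3407.8 kPa


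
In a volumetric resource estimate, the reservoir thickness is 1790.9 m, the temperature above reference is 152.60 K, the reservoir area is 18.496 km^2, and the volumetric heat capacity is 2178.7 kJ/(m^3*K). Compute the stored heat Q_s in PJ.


Step 1: Vr = A*1e6*hr = 18.496*1e6*1790.9 = 3.312449e+10 m^3
Step 2: Q_s = Vr*rhoc*dT/1e12 = 3.312449e+10*2178.7*152.6/1e12 = 11013 PJ
Q_s = 11013 PJ


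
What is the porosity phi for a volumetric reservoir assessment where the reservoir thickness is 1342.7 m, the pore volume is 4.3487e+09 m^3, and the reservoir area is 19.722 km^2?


phi = Vp / (A * 1e6 * hr)
phi = 4.3487e+09 / (19.722 * 1e6 * 1342.7)
phi = 0.16422


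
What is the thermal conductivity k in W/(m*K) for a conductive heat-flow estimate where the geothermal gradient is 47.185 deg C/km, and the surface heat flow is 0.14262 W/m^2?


k = q * 1000 / grad
k = 0.14262 * 1000 / 47.185
k = 3.0226 W/(m*K)


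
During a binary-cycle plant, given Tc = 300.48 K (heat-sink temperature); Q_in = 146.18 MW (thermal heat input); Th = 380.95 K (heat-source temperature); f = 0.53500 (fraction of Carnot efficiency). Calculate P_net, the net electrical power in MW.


Step 1: eta = (1 - Tc/Th)*f = (1 - 300.48/380.95)*0.535 = 0.1130108
Step 2: P_net = eta * Q_in = 0.1130108 * 146.18 = 16.520 MW
P_net = 16.520 MW


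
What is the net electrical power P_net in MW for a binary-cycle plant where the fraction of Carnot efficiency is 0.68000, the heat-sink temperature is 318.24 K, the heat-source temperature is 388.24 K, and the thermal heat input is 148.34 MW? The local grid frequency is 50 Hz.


Step 1: eta = (1 - Tc/Th)*f = (1 - 318.24/388.24)*0.68 = 0.1226046
Step 2: P_net = eta * Q_in = 0.1226046 * 148.34 = 18.187 MW
P_net = 18.187 MW


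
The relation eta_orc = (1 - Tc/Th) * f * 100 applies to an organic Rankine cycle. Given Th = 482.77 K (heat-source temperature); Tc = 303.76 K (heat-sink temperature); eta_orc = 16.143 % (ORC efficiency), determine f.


f = (eta_orc/100) / (1 - Tc/Th)
f = (16.143/100) / (1 - 303.76/482.77)
f = 0.43536


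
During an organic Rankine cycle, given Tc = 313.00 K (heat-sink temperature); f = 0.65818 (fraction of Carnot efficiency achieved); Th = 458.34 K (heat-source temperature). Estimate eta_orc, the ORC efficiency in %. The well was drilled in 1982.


eta_orc = (1 - Tc/Th) * f * 100
eta_orc = (1 - 313.00/458.34) * 0.65818 * 100
eta_orc = 20.871 %
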